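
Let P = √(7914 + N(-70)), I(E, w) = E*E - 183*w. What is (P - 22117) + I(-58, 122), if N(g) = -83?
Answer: -41079 + √7831 ≈ -40991.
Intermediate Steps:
I(E, w) = E² - 183*w
P = √7831 (P = √(7914 - 83) = √7831 ≈ 88.493)
(P - 22117) + I(-58, 122) = (√7831 - 22117) + ((-58)² - 183*122) = (-22117 + √7831) + (3364 - 22326) = (-22117 + √7831) - 18962 = -41079 + √7831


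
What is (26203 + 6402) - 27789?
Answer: 4816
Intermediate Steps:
(26203 + 6402) - 27789 = 32605 - 27789 = 4816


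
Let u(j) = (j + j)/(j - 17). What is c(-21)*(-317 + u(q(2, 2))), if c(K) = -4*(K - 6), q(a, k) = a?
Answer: -171324/5 ≈ -34265.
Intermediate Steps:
c(K) = 24 - 4*K (c(K) = -4*(-6 + K) = 24 - 4*K)
u(j) = 2*j/(-17 + j) (u(j) = (2*j)/(-17 + j) = 2*j/(-17 + j))
c(-21)*(-317 + u(q(2, 2))) = (24 - 4*(-21))*(-317 + 2*2/(-17 + 2)) = (24 + 84)*(-317 + 2*2/(-15)) = 108*(-317 + 2*2*(-1/15)) = 108*(-317 - 4/15) = 108*(-4759/15) = -171324/5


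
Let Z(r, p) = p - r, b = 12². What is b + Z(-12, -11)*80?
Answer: 224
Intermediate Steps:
b = 144
b + Z(-12, -11)*80 = 144 + (-11 - 1*(-12))*80 = 144 + (-11 + 12)*80 = 144 + 1*80 = 144 + 80 = 224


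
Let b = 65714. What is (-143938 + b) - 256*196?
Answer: -128400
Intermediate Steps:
(-143938 + b) - 256*196 = (-143938 + 65714) - 256*196 = -78224 - 50176 = -128400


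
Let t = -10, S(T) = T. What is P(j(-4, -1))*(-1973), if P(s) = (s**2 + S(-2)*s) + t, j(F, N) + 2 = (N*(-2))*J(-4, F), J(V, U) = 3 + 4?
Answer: -217030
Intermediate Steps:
J(V, U) = 7
j(F, N) = -2 - 14*N (j(F, N) = -2 + (N*(-2))*7 = -2 - 2*N*7 = -2 - 14*N)
P(s) = -10 + s**2 - 2*s (P(s) = (s**2 - 2*s) - 10 = -10 + s**2 - 2*s)
P(j(-4, -1))*(-1973) = (-10 + (-2 - 14*(-1))**2 - 2*(-2 - 14*(-1)))*(-1973) = (-10 + (-2 + 14)**2 - 2*(-2 + 14))*(-1973) = (-10 + 12**2 - 2*12)*(-1973) = (-10 + 144 - 24)*(-1973) = 110*(-1973) = -217030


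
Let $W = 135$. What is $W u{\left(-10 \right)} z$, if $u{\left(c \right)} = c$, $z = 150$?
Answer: $-202500$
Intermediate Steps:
$W u{\left(-10 \right)} z = 135 \left(-10\right) 150 = \left(-1350\right) 150 = -202500$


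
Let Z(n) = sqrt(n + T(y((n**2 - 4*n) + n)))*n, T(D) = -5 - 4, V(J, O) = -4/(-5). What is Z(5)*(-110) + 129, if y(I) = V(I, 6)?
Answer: 129 - 1100*I ≈ 129.0 - 1100.0*I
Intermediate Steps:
V(J, O) = 4/5 (V(J, O) = -4*(-1/5) = 4/5)
y(I) = 4/5
T(D) = -9
Z(n) = n*sqrt(-9 + n) (Z(n) = sqrt(n - 9)*n = sqrt(-9 + n)*n = n*sqrt(-9 + n))
Z(5)*(-110) + 129 = (5*sqrt(-9 + 5))*(-110) + 129 = (5*sqrt(-4))*(-110) + 129 = (5*(2*I))*(-110) + 129 = (10*I)*(-110) + 129 = -1100*I + 129 = 129 - 1100*I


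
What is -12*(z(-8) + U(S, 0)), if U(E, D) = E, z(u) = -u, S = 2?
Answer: -120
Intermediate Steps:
-12*(z(-8) + U(S, 0)) = -12*(-1*(-8) + 2) = -12*(8 + 2) = -12*10 = -120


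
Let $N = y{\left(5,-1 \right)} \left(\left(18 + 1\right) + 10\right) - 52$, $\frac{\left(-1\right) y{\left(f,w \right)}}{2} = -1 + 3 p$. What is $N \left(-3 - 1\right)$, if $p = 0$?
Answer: $-24$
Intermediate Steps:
$y{\left(f,w \right)} = 2$ ($y{\left(f,w \right)} = - 2 \left(-1 + 3 \cdot 0\right) = - 2 \left(-1 + 0\right) = \left(-2\right) \left(-1\right) = 2$)
$N = 6$ ($N = 2 \left(\left(18 + 1\right) + 10\right) - 52 = 2 \left(19 + 10\right) - 52 = 2 \cdot 29 - 52 = 58 - 52 = 6$)
$N \left(-3 - 1\right) = 6 \left(-3 - 1\right) = 6 \left(-4\right) = -24$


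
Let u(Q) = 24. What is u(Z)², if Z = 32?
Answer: 576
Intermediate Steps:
u(Z)² = 24² = 576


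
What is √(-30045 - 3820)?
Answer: I*√33865 ≈ 184.02*I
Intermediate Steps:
√(-30045 - 3820) = √(-33865) = I*√33865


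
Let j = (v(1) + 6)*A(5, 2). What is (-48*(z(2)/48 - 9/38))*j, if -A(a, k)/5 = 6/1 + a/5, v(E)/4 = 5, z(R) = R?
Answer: -161980/19 ≈ -8525.3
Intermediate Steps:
v(E) = 20 (v(E) = 4*5 = 20)
A(a, k) = -30 - a (A(a, k) = -5*(6/1 + a/5) = -5*(6*1 + a*(⅕)) = -5*(6 + a/5) = -30 - a)
j = -910 (j = (20 + 6)*(-30 - 1*5) = 26*(-30 - 5) = 26*(-35) = -910)
(-48*(z(2)/48 - 9/38))*j = -48*(2/48 - 9/38)*(-910) = -48*(2*(1/48) - 9*1/38)*(-910) = -48*(1/24 - 9/38)*(-910) = -48*(-89/456)*(-910) = (178/19)*(-910) = -161980/19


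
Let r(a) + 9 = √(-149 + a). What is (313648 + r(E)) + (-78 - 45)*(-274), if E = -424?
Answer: 347341 + I*√573 ≈ 3.4734e+5 + 23.937*I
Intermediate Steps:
r(a) = -9 + √(-149 + a)
(313648 + r(E)) + (-78 - 45)*(-274) = (313648 + (-9 + √(-149 - 424))) + (-78 - 45)*(-274) = (313648 + (-9 + √(-573))) - 123*(-274) = (313648 + (-9 + I*√573)) + 33702 = (313639 + I*√573) + 33702 = 347341 + I*√573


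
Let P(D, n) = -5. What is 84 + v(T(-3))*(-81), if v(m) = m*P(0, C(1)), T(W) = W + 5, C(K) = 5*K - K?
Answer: 894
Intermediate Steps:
C(K) = 4*K
T(W) = 5 + W
v(m) = -5*m (v(m) = m*(-5) = -5*m)
84 + v(T(-3))*(-81) = 84 - 5*(5 - 3)*(-81) = 84 - 5*2*(-81) = 84 - 10*(-81) = 84 + 810 = 894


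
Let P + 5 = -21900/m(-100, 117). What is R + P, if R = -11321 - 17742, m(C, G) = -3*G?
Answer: -3393656/117 ≈ -29006.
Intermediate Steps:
R = -29063
P = 6715/117 (P = -5 - 21900/((-3*117)) = -5 - 21900/(-351) = -5 - 21900*(-1/351) = -5 + 7300/117 = 6715/117 ≈ 57.393)
R + P = -29063 + 6715/117 = -3393656/117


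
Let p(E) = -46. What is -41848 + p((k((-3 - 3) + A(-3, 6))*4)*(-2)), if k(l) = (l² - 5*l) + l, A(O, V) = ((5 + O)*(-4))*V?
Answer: -41894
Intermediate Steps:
A(O, V) = V*(-20 - 4*O) (A(O, V) = (-20 - 4*O)*V = V*(-20 - 4*O))
k(l) = l² - 4*l
-41848 + p((k((-3 - 3) + A(-3, 6))*4)*(-2)) = -41848 - 46 = -41894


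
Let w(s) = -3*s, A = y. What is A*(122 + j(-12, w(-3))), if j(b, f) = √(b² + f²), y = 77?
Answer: 10549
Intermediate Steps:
A = 77
A*(122 + j(-12, w(-3))) = 77*(122 + √((-12)² + (-3*(-3))²)) = 77*(122 + √(144 + 9²)) = 77*(122 + √(144 + 81)) = 77*(122 + √225) = 77*(122 + 15) = 77*137 = 10549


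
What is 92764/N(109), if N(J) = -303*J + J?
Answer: -46382/16459 ≈ -2.8180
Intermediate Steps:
N(J) = -302*J
92764/N(109) = 92764/((-302*109)) = 92764/(-32918) = 92764*(-1/32918) = -46382/16459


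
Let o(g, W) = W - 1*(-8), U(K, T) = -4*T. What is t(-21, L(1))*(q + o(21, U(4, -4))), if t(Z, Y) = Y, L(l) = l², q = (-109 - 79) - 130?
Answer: -294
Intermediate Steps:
q = -318 (q = -188 - 130 = -318)
o(g, W) = 8 + W (o(g, W) = W + 8 = 8 + W)
t(-21, L(1))*(q + o(21, U(4, -4))) = 1²*(-318 + (8 - 4*(-4))) = 1*(-318 + (8 + 16)) = 1*(-318 + 24) = 1*(-294) = -294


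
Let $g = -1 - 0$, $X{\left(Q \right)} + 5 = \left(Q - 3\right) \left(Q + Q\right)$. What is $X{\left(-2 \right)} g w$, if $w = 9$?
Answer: $-135$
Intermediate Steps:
$X{\left(Q \right)} = -5 + 2 Q \left(-3 + Q\right)$ ($X{\left(Q \right)} = -5 + \left(Q - 3\right) \left(Q + Q\right) = -5 + \left(-3 + Q\right) 2 Q = -5 + 2 Q \left(-3 + Q\right)$)
$g = -1$ ($g = -1 + 0 = -1$)
$X{\left(-2 \right)} g w = \left(-5 - -12 + 2 \left(-2\right)^{2}\right) \left(-1\right) 9 = \left(-5 + 12 + 2 \cdot 4\right) \left(-1\right) 9 = \left(-5 + 12 + 8\right) \left(-1\right) 9 = 15 \left(-1\right) 9 = \left(-15\right) 9 = -135$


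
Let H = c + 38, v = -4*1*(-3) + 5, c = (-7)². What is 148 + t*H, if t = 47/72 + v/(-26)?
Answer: 46147/312 ≈ 147.91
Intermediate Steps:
c = 49
v = 17 (v = -4*(-3) + 5 = 12 + 5 = 17)
H = 87 (H = 49 + 38 = 87)
t = -1/936 (t = 47/72 + 17/(-26) = 47*(1/72) + 17*(-1/26) = 47/72 - 17/26 = -1/936 ≈ -0.0010684)
148 + t*H = 148 - 1/936*87 = 148 - 29/312 = 46147/312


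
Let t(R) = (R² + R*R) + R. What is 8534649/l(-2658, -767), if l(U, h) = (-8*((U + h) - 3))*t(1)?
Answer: 2844883/27424 ≈ 103.74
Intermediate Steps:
t(R) = R + 2*R² (t(R) = (R² + R²) + R = 2*R² + R = R + 2*R²)
l(U, h) = 72 - 24*U - 24*h (l(U, h) = (-8*((U + h) - 3))*(1*(1 + 2*1)) = (-8*(-3 + U + h))*(1*(1 + 2)) = (24 - 8*U - 8*h)*(1*3) = (24 - 8*U - 8*h)*3 = 72 - 24*U - 24*h)
8534649/l(-2658, -767) = 8534649/(72 - 24*(-2658) - 24*(-767)) = 8534649/(72 + 63792 + 18408) = 8534649/82272 = 8534649*(1/82272) = 2844883/27424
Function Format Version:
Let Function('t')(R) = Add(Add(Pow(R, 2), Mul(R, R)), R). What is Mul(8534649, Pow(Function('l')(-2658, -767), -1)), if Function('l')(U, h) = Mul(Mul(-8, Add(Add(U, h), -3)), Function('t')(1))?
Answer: Rational(2844883, 27424) ≈ 103.74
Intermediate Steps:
Function('t')(R) = Add(R, Mul(2, Pow(R, 2))) (Function('t')(R) = Add(Add(Pow(R, 2), Pow(R, 2)), R) = Add(Mul(2, Pow(R, 2)), R) = Add(R, Mul(2, Pow(R, 2))))
Function('l')(U, h) = Add(72, Mul(-24, U), Mul(-24, h)) (Function('l')(U, h) = Mul(Mul(-8, Add(Add(U, h), -3)), Mul(1, Add(1, Mul(2, 1)))) = Mul(Mul(-8, Add(-3, U, h)), Mul(1, Add(1, 2))) = Mul(Add(24, Mul(-8, U), Mul(-8, h)), Mul(1, 3)) = Mul(Add(24, Mul(-8, U), Mul(-8, h)), 3) = Add(72, Mul(-24, U), Mul(-24, h)))
Mul(8534649, Pow(Function('l')(-2658, -767), -1)) = Mul(8534649, Pow(Add(72, Mul(-24, -2658), Mul(-24, -767)), -1)) = Mul(8534649, Pow(Add(72, 63792, 18408), -1)) = Mul(8534649, Pow(82272, -1)) = Mul(8534649, Rational(1, 82272)) = Rational(2844883, 27424)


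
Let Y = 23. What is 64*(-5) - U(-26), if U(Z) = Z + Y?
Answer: -317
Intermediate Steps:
U(Z) = 23 + Z (U(Z) = Z + 23 = 23 + Z)
64*(-5) - U(-26) = 64*(-5) - (23 - 26) = -320 - 1*(-3) = -320 + 3 = -317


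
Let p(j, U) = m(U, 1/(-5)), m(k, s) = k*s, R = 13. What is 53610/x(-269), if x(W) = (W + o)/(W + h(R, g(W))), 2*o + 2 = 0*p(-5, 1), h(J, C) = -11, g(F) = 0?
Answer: 500360/9 ≈ 55596.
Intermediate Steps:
p(j, U) = -U/5 (p(j, U) = U/(-5) = U*(-⅕) = -U/5)
o = -1 (o = -1 + (0*(-⅕*1))/2 = -1 + (0*(-⅕))/2 = -1 + (½)*0 = -1 + 0 = -1)
x(W) = (-1 + W)/(-11 + W) (x(W) = (W - 1)/(W - 11) = (-1 + W)/(-11 + W))
53610/x(-269) = 53610/(((-1 - 269)/(-11 - 269))) = 53610/((-270/(-280))) = 53610/((-1/280*(-270))) = 53610/(27/28) = 53610*(28/27) = 500360/9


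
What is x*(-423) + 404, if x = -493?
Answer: 208943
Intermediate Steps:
x*(-423) + 404 = -493*(-423) + 404 = 208539 + 404 = 208943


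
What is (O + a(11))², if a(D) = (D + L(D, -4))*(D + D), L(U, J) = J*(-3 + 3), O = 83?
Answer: 105625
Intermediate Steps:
L(U, J) = 0 (L(U, J) = J*0 = 0)
a(D) = 2*D² (a(D) = (D + 0)*(D + D) = D*(2*D) = 2*D²)
(O + a(11))² = (83 + 2*11²)² = (83 + 2*121)² = (83 + 242)² = 325² = 105625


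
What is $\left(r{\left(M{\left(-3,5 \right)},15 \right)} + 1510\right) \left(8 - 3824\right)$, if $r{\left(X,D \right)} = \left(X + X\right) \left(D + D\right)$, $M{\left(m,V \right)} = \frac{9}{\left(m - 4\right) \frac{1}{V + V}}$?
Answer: $- \frac{19728720}{7} \approx -2.8184 \cdot 10^{6}$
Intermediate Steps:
$M{\left(m,V \right)} = \frac{18 V}{-4 + m}$ ($M{\left(m,V \right)} = \frac{9}{\left(-4 + m\right) \frac{1}{2 V}} = \frac{9}{\frac{1}{2} \frac{1}{V} \left(-4 + m\right)} = 9 \frac{2 V}{-4 + m} = \frac{18 V}{-4 + m}$)
$r{\left(X,D \right)} = 4 D X$ ($r{\left(X,D \right)} = 2 X 2 D = 4 D X$)
$\left(r{\left(M{\left(-3,5 \right)},15 \right)} + 1510\right) \left(8 - 3824\right) = \left(4 \cdot 15 \cdot 18 \cdot 5 \frac{1}{-4 - 3} + 1510\right) \left(8 - 3824\right) = \left(4 \cdot 15 \cdot 18 \cdot 5 \frac{1}{-7} + 1510\right) \left(-3816\right) = \left(4 \cdot 15 \cdot 18 \cdot 5 \left(- \frac{1}{7}\right) + 1510\right) \left(-3816\right) = \left(4 \cdot 15 \left(- \frac{90}{7}\right) + 1510\right) \left(-3816\right) = \left(- \frac{5400}{7} + 1510\right) \left(-3816\right) = \frac{5170}{7} \left(-3816\right) = - \frac{19728720}{7}$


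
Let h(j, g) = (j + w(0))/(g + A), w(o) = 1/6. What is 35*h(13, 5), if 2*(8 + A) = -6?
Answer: -2765/36 ≈ -76.806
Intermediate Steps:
A = -11 (A = -8 + (½)*(-6) = -8 - 3 = -11)
w(o) = ⅙
h(j, g) = (⅙ + j)/(-11 + g) (h(j, g) = (j + ⅙)/(g - 11) = (⅙ + j)/(-11 + g))
35*h(13, 5) = 35*((⅙ + 13)/(-11 + 5)) = 35*((79/6)/(-6)) = 35*(-⅙*79/6) = 35*(-79/36) = -2765/36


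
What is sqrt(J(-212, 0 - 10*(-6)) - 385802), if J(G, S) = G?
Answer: I*sqrt(386014) ≈ 621.3*I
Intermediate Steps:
sqrt(J(-212, 0 - 10*(-6)) - 385802) = sqrt(-212 - 385802) = sqrt(-386014) = I*sqrt(386014)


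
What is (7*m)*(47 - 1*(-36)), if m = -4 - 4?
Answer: -4648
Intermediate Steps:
m = -8
(7*m)*(47 - 1*(-36)) = (7*(-8))*(47 - 1*(-36)) = -56*(47 + 36) = -56*83 = -4648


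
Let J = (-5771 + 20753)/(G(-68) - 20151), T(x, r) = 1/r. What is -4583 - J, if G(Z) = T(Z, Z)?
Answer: -6278924051/1370269 ≈ -4582.3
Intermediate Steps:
G(Z) = 1/Z
J = -1018776/1370269 (J = (-5771 + 20753)/(1/(-68) - 20151) = 14982/(-1/68 - 20151) = 14982/(-1370269/68) = 14982*(-68/1370269) = -1018776/1370269 ≈ -0.74349)
-4583 - J = -4583 - 1*(-1018776/1370269) = -4583 + 1018776/1370269 = -6278924051/1370269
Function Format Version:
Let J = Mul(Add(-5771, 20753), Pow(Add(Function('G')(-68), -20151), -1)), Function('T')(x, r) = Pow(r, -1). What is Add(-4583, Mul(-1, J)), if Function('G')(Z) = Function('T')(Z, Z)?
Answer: Rational(-6278924051, 1370269) ≈ -4582.3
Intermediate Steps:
Function('G')(Z) = Pow(Z, -1)
J = Rational(-1018776, 1370269) (J = Mul(Add(-5771, 20753), Pow(Add(Pow(-68, -1), -20151), -1)) = Mul(14982, Pow(Add(Rational(-1, 68), -20151), -1)) = Mul(14982, Pow(Rational(-1370269, 68), -1)) = Mul(14982, Rational(-68, 1370269)) = Rational(-1018776, 1370269) ≈ -0.74349)
Add(-4583, Mul(-1, J)) = Add(-4583, Mul(-1, Rational(-1018776, 1370269))) = Add(-4583, Rational(1018776, 1370269)) = Rational(-6278924051, 1370269)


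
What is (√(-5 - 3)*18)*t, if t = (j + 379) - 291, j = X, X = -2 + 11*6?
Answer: 5472*I*√2 ≈ 7738.6*I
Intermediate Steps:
X = 64 (X = -2 + 66 = 64)
j = 64
t = 152 (t = (64 + 379) - 291 = 443 - 291 = 152)
(√(-5 - 3)*18)*t = (√(-5 - 3)*18)*152 = (√(-8)*18)*152 = ((2*I*√2)*18)*152 = (36*I*√2)*152 = 5472*I*√2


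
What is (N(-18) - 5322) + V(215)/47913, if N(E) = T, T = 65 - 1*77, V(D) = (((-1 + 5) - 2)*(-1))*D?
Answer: -255568372/47913 ≈ -5334.0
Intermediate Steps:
V(D) = -2*D (V(D) = ((4 - 2)*(-1))*D = (2*(-1))*D = -2*D)
T = -12 (T = 65 - 77 = -12)
N(E) = -12
(N(-18) - 5322) + V(215)/47913 = (-12 - 5322) - 2*215/47913 = -5334 - 430*1/47913 = -5334 - 430/47913 = -255568372/47913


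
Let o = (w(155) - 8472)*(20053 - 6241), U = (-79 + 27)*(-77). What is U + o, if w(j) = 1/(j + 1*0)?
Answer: -18136731488/155 ≈ -1.1701e+8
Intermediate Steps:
w(j) = 1/j (w(j) = 1/(j + 0) = 1/j)
U = 4004 (U = -52*(-77) = 4004)
o = -18137352108/155 (o = (1/155 - 8472)*(20053 - 6241) = (1/155 - 8472)*13812 = -1313159/155*13812 = -18137352108/155 ≈ -1.1702e+8)
U + o = 4004 - 18137352108/155 = -18136731488/155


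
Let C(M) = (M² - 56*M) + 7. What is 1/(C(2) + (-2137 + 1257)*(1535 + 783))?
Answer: -1/2039941 ≈ -4.9021e-7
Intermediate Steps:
C(M) = 7 + M² - 56*M
1/(C(2) + (-2137 + 1257)*(1535 + 783)) = 1/((7 + 2² - 56*2) + (-2137 + 1257)*(1535 + 783)) = 1/((7 + 4 - 112) - 880*2318) = 1/(-101 - 2039840) = 1/(-2039941) = -1/2039941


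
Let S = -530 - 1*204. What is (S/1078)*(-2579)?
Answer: 946493/539 ≈ 1756.0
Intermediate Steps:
S = -734 (S = -530 - 204 = -734)
(S/1078)*(-2579) = -734/1078*(-2579) = -734*1/1078*(-2579) = -367/539*(-2579) = 946493/539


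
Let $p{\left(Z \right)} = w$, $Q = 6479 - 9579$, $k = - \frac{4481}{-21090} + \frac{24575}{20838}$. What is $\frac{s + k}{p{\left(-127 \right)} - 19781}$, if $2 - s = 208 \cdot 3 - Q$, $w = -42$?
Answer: $\frac{136259033951}{725973467055} \approx 0.18769$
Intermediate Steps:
$k = \frac{50971819}{36622785}$ ($k = \left(-4481\right) \left(- \frac{1}{21090}\right) + 24575 \cdot \frac{1}{20838} = \frac{4481}{21090} + \frac{24575}{20838} = \frac{50971819}{36622785} \approx 1.3918$)
$Q = -3100$
$p{\left(Z \right)} = -42$
$s = -3722$ ($s = 2 - \left(208 \cdot 3 - -3100\right) = 2 - \left(624 + 3100\right) = 2 - 3724 = -3722$)
$\frac{s + k}{p{\left(-127 \right)} - 19781} = \frac{-3722 + \frac{50971819}{36622785}}{-42 - 19781} = - \frac{136259033951}{36622785 \left(-19823\right)} = \left(- \frac{136259033951}{36622785}\right) \left(- \frac{1}{19823}\right) = \frac{136259033951}{725973467055}$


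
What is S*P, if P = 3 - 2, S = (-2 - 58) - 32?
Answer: -92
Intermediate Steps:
S = -92 (S = -60 - 32 = -92)
P = 1
S*P = -92*1 = -92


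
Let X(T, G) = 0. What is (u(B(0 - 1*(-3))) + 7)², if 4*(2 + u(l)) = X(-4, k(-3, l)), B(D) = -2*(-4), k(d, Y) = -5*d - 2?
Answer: 25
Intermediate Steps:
k(d, Y) = -2 - 5*d
B(D) = 8
u(l) = -2 (u(l) = -2 + (¼)*0 = -2 + 0 = -2)
(u(B(0 - 1*(-3))) + 7)² = (-2 + 7)² = 5² = 25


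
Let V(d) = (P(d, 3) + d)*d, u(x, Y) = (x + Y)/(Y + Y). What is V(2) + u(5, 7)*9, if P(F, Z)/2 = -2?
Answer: 26/7 ≈ 3.7143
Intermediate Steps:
u(x, Y) = (Y + x)/(2*Y) (u(x, Y) = (Y + x)/((2*Y)) = (Y + x)*(1/(2*Y)) = (Y + x)/(2*Y))
P(F, Z) = -4 (P(F, Z) = 2*(-2) = -4)
V(d) = d*(-4 + d) (V(d) = (-4 + d)*d = d*(-4 + d))
V(2) + u(5, 7)*9 = 2*(-4 + 2) + ((½)*(7 + 5)/7)*9 = 2*(-2) + ((½)*(⅐)*12)*9 = -4 + (6/7)*9 = -4 + 54/7 = 26/7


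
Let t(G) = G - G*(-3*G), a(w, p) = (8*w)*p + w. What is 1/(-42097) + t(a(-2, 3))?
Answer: 313622649/42097 ≈ 7450.0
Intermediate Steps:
a(w, p) = w + 8*p*w (a(w, p) = 8*p*w + w = w + 8*p*w)
t(G) = G + 3*G² (t(G) = G - (-3)*G² = G + 3*G²)
1/(-42097) + t(a(-2, 3)) = 1/(-42097) + (-2*(1 + 8*3))*(1 + 3*(-2*(1 + 8*3))) = -1/42097 + (-2*(1 + 24))*(1 + 3*(-2*(1 + 24))) = -1/42097 + (-2*25)*(1 + 3*(-2*25)) = -1/42097 - 50*(1 + 3*(-50)) = -1/42097 - 50*(1 - 150) = -1/42097 - 50*(-149) = -1/42097 + 7450 = 313622649/42097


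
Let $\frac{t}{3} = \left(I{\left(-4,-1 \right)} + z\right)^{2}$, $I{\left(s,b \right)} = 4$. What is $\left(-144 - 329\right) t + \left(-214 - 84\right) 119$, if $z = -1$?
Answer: $-48233$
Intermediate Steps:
$t = 27$ ($t = 3 \left(4 - 1\right)^{2} = 3 \cdot 3^{2} = 3 \cdot 9 = 27$)
$\left(-144 - 329\right) t + \left(-214 - 84\right) 119 = \left(-144 - 329\right) 27 + \left(-214 - 84\right) 119 = \left(-473\right) 27 - 35462 = -12771 - 35462 = -48233$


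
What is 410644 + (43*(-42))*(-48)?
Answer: 497332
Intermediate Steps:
410644 + (43*(-42))*(-48) = 410644 - 1806*(-48) = 410644 + 86688 = 497332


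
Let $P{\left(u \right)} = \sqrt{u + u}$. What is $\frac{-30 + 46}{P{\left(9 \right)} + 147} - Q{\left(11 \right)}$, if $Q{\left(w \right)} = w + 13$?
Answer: $- \frac{171944}{7197} - \frac{16 \sqrt{2}}{7197} \approx -23.894$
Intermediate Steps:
$Q{\left(w \right)} = 13 + w$
$P{\left(u \right)} = \sqrt{2} \sqrt{u}$ ($P{\left(u \right)} = \sqrt{2 u} = \sqrt{2} \sqrt{u}$)
$\frac{-30 + 46}{P{\left(9 \right)} + 147} - Q{\left(11 \right)} = \frac{-30 + 46}{\sqrt{2} \sqrt{9} + 147} - \left(13 + 11\right) = \frac{16}{\sqrt{2} \cdot 3 + 147} - 24 = \frac{16}{3 \sqrt{2} + 147} - 24 = \frac{16}{147 + 3 \sqrt{2}} - 24 = -24 + \frac{16}{147 + 3 \sqrt{2}}$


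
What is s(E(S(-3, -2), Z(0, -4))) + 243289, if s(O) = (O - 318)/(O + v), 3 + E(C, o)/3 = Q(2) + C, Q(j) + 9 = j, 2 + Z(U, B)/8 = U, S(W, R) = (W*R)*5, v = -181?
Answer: 29438227/121 ≈ 2.4329e+5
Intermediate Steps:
S(W, R) = 5*R*W (S(W, R) = (R*W)*5 = 5*R*W)
Z(U, B) = -16 + 8*U
Q(j) = -9 + j
E(C, o) = -30 + 3*C (E(C, o) = -9 + 3*((-9 + 2) + C) = -9 + 3*(-7 + C) = -9 + (-21 + 3*C) = -30 + 3*C)
s(O) = (-318 + O)/(-181 + O) (s(O) = (O - 318)/(O - 181) = (-318 + O)/(-181 + O))
s(E(S(-3, -2), Z(0, -4))) + 243289 = (-318 + (-30 + 3*(5*(-2)*(-3))))/(-181 + (-30 + 3*(5*(-2)*(-3)))) + 243289 = (-318 + (-30 + 3*30))/(-181 + (-30 + 3*30)) + 243289 = (-318 + (-30 + 90))/(-181 + (-30 + 90)) + 243289 = (-318 + 60)/(-181 + 60) + 243289 = -258/(-121) + 243289 = -1/121*(-258) + 243289 = 258/121 + 243289 = 29438227/121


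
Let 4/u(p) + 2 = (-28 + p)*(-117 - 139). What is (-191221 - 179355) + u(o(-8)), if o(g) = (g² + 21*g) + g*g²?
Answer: -30546950254/82431 ≈ -3.7058e+5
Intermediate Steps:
o(g) = g² + g³ + 21*g (o(g) = (g² + 21*g) + g³ = g² + g³ + 21*g)
u(p) = 4/(7166 - 256*p) (u(p) = 4/(-2 + (-28 + p)*(-117 - 139)) = 4/(-2 + (-28 + p)*(-256)) = 4/(-2 + (7168 - 256*p)) = 4/(7166 - 256*p))
(-191221 - 179355) + u(o(-8)) = (-191221 - 179355) - 2/(-3583 + 128*(-8*(21 - 8 + (-8)²))) = -370576 - 2/(-3583 + 128*(-8*(21 - 8 + 64))) = -370576 - 2/(-3583 + 128*(-8*77)) = -370576 - 2/(-3583 + 128*(-616)) = -370576 - 2/(-3583 - 78848) = -370576 - 2/(-82431) = -370576 - 2*(-1/82431) = -370576 + 2/82431 = -30546950254/82431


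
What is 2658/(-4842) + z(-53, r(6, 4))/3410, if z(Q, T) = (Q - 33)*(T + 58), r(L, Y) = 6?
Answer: -2976179/1375935 ≈ -2.1630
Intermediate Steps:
z(Q, T) = (-33 + Q)*(58 + T)
2658/(-4842) + z(-53, r(6, 4))/3410 = 2658/(-4842) + (-1914 - 33*6 + 58*(-53) - 53*6)/3410 = 2658*(-1/4842) + (-1914 - 198 - 3074 - 318)*(1/3410) = -443/807 - 5504*1/3410 = -443/807 - 2752/1705 = -2976179/1375935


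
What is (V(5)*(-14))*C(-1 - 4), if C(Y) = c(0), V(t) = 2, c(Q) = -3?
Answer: 84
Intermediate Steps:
C(Y) = -3
(V(5)*(-14))*C(-1 - 4) = (2*(-14))*(-3) = -28*(-3) = 84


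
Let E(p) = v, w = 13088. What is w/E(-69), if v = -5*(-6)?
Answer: 6544/15 ≈ 436.27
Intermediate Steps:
v = 30
E(p) = 30
w/E(-69) = 13088/30 = 13088*(1/30) = 6544/15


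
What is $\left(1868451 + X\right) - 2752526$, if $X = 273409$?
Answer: $-610666$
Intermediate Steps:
$\left(1868451 + X\right) - 2752526 = \left(1868451 + 273409\right) - 2752526 = 2141860 - 2752526 = -610666$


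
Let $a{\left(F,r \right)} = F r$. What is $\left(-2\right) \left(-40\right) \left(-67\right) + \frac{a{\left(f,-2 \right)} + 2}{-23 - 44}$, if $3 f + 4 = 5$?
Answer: $- \frac{1077364}{201} \approx -5360.0$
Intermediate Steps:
$f = \frac{1}{3}$ ($f = - \frac{4}{3} + \frac{1}{3} \cdot 5 = - \frac{4}{3} + \frac{5}{3} = \frac{1}{3} \approx 0.33333$)
$\left(-2\right) \left(-40\right) \left(-67\right) + \frac{a{\left(f,-2 \right)} + 2}{-23 - 44} = \left(-2\right) \left(-40\right) \left(-67\right) + \frac{\frac{1}{3} \left(-2\right) + 2}{-23 - 44} = 80 \left(-67\right) + \frac{- \frac{2}{3} + 2}{-67} = -5360 + \frac{4}{3} \left(- \frac{1}{67}\right) = -5360 - \frac{4}{201} = - \frac{1077364}{201}$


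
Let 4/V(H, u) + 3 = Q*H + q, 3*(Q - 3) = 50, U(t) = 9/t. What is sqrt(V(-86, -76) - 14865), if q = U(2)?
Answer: 3*I*sqrt(169790238889)/10139 ≈ 121.92*I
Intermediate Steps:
Q = 59/3 (Q = 3 + (1/3)*50 = 3 + 50/3 = 59/3 ≈ 19.667)
q = 9/2 ≈ 4.5000
V(H, u) = 4/(3/2 + 59*H/3) (V(H, u) = 4/(-3 + (59*H/3 + 9/2)) = 4/(-3 + (9/2 + 59*H/3)) = 4/(3/2 + 59*H/3))
sqrt(V(-86, -76) - 14865) = sqrt(24/(9 + 118*(-86)) - 14865) = sqrt(24/(9 - 10148) - 14865) = sqrt(24/(-10139) - 14865) = sqrt(24*(-1/10139) - 14865) = sqrt(-24/10139 - 14865) = sqrt(-150716259/10139) = 3*I*sqrt(169790238889)/10139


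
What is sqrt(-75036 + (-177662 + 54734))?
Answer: 18*I*sqrt(611) ≈ 444.93*I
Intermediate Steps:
sqrt(-75036 + (-177662 + 54734)) = sqrt(-75036 - 122928) = sqrt(-197964) = 18*I*sqrt(611)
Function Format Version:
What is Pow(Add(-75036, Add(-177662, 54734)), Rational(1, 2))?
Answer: Mul(18, I, Pow(611, Rational(1, 2))) ≈ Mul(444.93, I)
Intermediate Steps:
Pow(Add(-75036, Add(-177662, 54734)), Rational(1, 2)) = Pow(Add(-75036, -122928), Rational(1, 2)) = Pow(-197964, Rational(1, 2)) = Mul(18, I, Pow(611, Rational(1, 2)))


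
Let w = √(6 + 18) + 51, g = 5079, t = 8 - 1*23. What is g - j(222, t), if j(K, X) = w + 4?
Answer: 5024 - 2*√6 ≈ 5019.1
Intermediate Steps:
t = -15 (t = 8 - 23 = -15)
w = 51 + 2*√6 (w = √24 + 51 = 2*√6 + 51 = 51 + 2*√6 ≈ 55.899)
j(K, X) = 55 + 2*√6 (j(K, X) = (51 + 2*√6) + 4 = 55 + 2*√6)
g - j(222, t) = 5079 - (55 + 2*√6) = 5079 + (-55 - 2*√6) = 5024 - 2*√6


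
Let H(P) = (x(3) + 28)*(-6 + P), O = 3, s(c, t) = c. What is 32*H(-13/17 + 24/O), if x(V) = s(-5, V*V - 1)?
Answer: 15456/17 ≈ 909.18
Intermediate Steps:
x(V) = -5
H(P) = -138 + 23*P (H(P) = (-5 + 28)*(-6 + P) = 23*(-6 + P) = -138 + 23*P)
32*H(-13/17 + 24/O) = 32*(-138 + 23*(-13/17 + 24/3)) = 32*(-138 + 23*(-13*1/17 + 24*(⅓))) = 32*(-138 + 23*(-13/17 + 8)) = 32*(-138 + 23*(123/17)) = 32*(-138 + 2829/17) = 32*(483/17) = 15456/17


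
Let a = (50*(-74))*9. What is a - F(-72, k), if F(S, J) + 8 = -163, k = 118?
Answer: -33129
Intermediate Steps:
F(S, J) = -171 (F(S, J) = -8 - 163 = -171)
a = -33300 (a = -3700*9 = -33300)
a - F(-72, k) = -33300 - 1*(-171) = -33300 + 171 = -33129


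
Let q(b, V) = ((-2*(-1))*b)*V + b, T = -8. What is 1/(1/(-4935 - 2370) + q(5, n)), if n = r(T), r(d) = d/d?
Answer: 7305/109574 ≈ 0.066667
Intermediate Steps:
r(d) = 1
n = 1
q(b, V) = b + 2*V*b (q(b, V) = (2*b)*V + b = 2*V*b + b = b + 2*V*b)
1/(1/(-4935 - 2370) + q(5, n)) = 1/(1/(-4935 - 2370) + 5*(1 + 2*1)) = 1/(1/(-7305) + 5*(1 + 2)) = 1/(-1/7305 + 5*3) = 1/(-1/7305 + 15) = 1/(109574/7305) = 7305/109574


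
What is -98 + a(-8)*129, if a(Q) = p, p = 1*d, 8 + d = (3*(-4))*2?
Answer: -4226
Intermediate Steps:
d = -32 (d = -8 + (3*(-4))*2 = -8 - 12*2 = -8 - 24 = -32)
p = -32 (p = 1*(-32) = -32)
a(Q) = -32
-98 + a(-8)*129 = -98 - 32*129 = -98 - 4128 = -4226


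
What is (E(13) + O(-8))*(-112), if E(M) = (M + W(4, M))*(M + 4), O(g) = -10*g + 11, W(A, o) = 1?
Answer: -36848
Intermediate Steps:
O(g) = 11 - 10*g
E(M) = (1 + M)*(4 + M) (E(M) = (M + 1)*(M + 4) = (1 + M)*(4 + M))
(E(13) + O(-8))*(-112) = ((4 + 13**2 + 5*13) + (11 - 10*(-8)))*(-112) = ((4 + 169 + 65) + (11 + 80))*(-112) = (238 + 91)*(-112) = 329*(-112) = -36848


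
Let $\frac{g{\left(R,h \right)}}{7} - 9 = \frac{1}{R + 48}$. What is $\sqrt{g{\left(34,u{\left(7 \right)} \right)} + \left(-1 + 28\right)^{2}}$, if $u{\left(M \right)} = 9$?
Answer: $\frac{\sqrt{5325982}}{82} \approx 28.144$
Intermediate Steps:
$g{\left(R,h \right)} = 63 + \frac{7}{48 + R}$ ($g{\left(R,h \right)} = 63 + \frac{7}{R + 48} = 63 + \frac{7}{48 + R}$)
$\sqrt{g{\left(34,u{\left(7 \right)} \right)} + \left(-1 + 28\right)^{2}} = \sqrt{\frac{7 \left(433 + 9 \cdot 34\right)}{48 + 34} + \left(-1 + 28\right)^{2}} = \sqrt{\frac{7 \left(433 + 306\right)}{82} + 27^{2}} = \sqrt{7 \cdot \frac{1}{82} \cdot 739 + 729} = \sqrt{\frac{5173}{82} + 729} = \sqrt{\frac{64951}{82}} = \frac{\sqrt{5325982}}{82}$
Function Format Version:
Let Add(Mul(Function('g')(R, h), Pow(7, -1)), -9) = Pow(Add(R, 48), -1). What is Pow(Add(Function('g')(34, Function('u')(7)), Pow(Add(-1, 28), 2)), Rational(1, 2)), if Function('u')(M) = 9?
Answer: Mul(Rational(1, 82), Pow(5325982, Rational(1, 2))) ≈ 28.144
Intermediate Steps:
Function('g')(R, h) = Add(63, Mul(7, Pow(Add(48, R), -1))) (Function('g')(R, h) = Add(63, Mul(7, Pow(Add(R, 48), -1))) = Add(63, Mul(7, Pow(Add(48, R), -1))))
Pow(Add(Function('g')(34, Function('u')(7)), Pow(Add(-1, 28), 2)), Rational(1, 2)) = Pow(Add(Mul(7, Pow(Add(48, 34), -1), Add(433, Mul(9, 34))), Pow(Add(-1, 28), 2)), Rational(1, 2)) = Pow(Add(Mul(7, Pow(82, -1), Add(433, 306)), Pow(27, 2)), Rational(1, 2)) = Pow(Add(Mul(7, Rational(1, 82), 739), 729), Rational(1, 2)) = Pow(Add(Rational(5173, 82), 729), Rational(1, 2)) = Pow(Rational(64951, 82), Rational(1, 2)) = Mul(Rational(1, 82), Pow(5325982, Rational(1, 2)))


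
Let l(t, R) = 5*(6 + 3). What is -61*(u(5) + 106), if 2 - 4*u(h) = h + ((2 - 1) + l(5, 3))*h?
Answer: -11651/4 ≈ -2912.8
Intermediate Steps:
l(t, R) = 45 (l(t, R) = 5*9 = 45)
u(h) = ½ - 47*h/4 (u(h) = ½ - (h + ((2 - 1) + 45)*h)/4 = ½ - (h + (1 + 45)*h)/4 = ½ - (h + 46*h)/4 = ½ - 47*h/4)
-61*(u(5) + 106) = -61*((½ - 47/4*5) + 106) = -61*((½ - 235/4) + 106) = -61*(-233/4 + 106) = -61*191/4 = -11651/4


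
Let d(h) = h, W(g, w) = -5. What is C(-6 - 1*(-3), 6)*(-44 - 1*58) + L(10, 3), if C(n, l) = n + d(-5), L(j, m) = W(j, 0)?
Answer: 811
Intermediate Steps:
L(j, m) = -5
C(n, l) = -5 + n (C(n, l) = n - 5 = -5 + n)
C(-6 - 1*(-3), 6)*(-44 - 1*58) + L(10, 3) = (-5 + (-6 - 1*(-3)))*(-44 - 1*58) - 5 = (-5 + (-6 + 3))*(-44 - 58) - 5 = (-5 - 3)*(-102) - 5 = -8*(-102) - 5 = 816 - 5 = 811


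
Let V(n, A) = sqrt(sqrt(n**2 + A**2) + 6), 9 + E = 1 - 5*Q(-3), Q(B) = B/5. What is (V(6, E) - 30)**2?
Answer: (30 - sqrt(6 + sqrt(61)))**2 ≈ 690.84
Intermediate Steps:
Q(B) = B/5 (Q(B) = B*(1/5) = B/5)
E = -5 (E = -9 + (1 - (-3)) = -9 + (1 - 5*(-3/5)) = -9 + (1 + 3) = -9 + 4 = -5)
V(n, A) = sqrt(6 + sqrt(A**2 + n**2)) (V(n, A) = sqrt(sqrt(A**2 + n**2) + 6) = sqrt(6 + sqrt(A**2 + n**2)))
(V(6, E) - 30)**2 = (sqrt(6 + sqrt((-5)**2 + 6**2)) - 30)**2 = (sqrt(6 + sqrt(25 + 36)) - 30)**2 = (sqrt(6 + sqrt(61)) - 30)**2 = (-30 + sqrt(6 + sqrt(61)))**2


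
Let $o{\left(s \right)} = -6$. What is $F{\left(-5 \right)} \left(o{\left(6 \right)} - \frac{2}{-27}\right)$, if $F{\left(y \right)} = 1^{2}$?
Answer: $- \frac{160}{27} \approx -5.9259$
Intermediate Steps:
$F{\left(y \right)} = 1$
$F{\left(-5 \right)} \left(o{\left(6 \right)} - \frac{2}{-27}\right) = 1 \left(-6 - \frac{2}{-27}\right) = 1 \left(-6 - - \frac{2}{27}\right) = 1 \left(-6 + \frac{2}{27}\right) = 1 \left(- \frac{160}{27}\right) = - \frac{160}{27}$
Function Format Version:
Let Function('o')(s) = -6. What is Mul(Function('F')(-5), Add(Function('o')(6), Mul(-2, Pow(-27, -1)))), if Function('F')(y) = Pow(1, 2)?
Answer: Rational(-160, 27) ≈ -5.9259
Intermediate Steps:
Function('F')(y) = 1
Mul(Function('F')(-5), Add(Function('o')(6), Mul(-2, Pow(-27, -1)))) = Mul(1, Add(-6, Mul(-2, Pow(-27, -1)))) = Mul(1, Add(-6, Mul(-2, Rational(-1, 27)))) = Mul(1, Add(-6, Rational(2, 27))) = Mul(1, Rational(-160, 27)) = Rational(-160, 27)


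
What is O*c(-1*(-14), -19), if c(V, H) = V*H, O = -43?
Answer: 11438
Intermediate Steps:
c(V, H) = H*V
O*c(-1*(-14), -19) = -(-817)*(-1*(-14)) = -(-817)*14 = -43*(-266) = 11438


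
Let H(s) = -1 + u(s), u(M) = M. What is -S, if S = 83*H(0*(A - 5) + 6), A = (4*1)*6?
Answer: -415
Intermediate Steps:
A = 24 (A = 4*6 = 24)
H(s) = -1 + s
S = 415 (S = 83*(-1 + (0*(24 - 5) + 6)) = 83*(-1 + (0*19 + 6)) = 83*(-1 + (0 + 6)) = 83*(-1 + 6) = 83*5 = 415)
-S = -1*415 = -415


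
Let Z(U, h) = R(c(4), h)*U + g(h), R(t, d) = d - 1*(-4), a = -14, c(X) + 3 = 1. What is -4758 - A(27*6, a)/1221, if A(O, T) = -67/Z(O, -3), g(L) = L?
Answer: -923713295/194139 ≈ -4758.0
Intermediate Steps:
c(X) = -2 (c(X) = -3 + 1 = -2)
R(t, d) = 4 + d (R(t, d) = d + 4 = 4 + d)
Z(U, h) = h + U*(4 + h) (Z(U, h) = (4 + h)*U + h = U*(4 + h) + h = h + U*(4 + h))
A(O, T) = -67/(-3 + O) (A(O, T) = -67/(-3 + O*(4 - 3)) = -67/(-3 + O*1) = -67/(-3 + O))
-4758 - A(27*6, a)/1221 = -4758 - (-67/(-3 + 27*6))/1221 = -4758 - (-67/(-3 + 162))/1221 = -4758 - (-67/159)/1221 = -4758 - (-67*1/159)/1221 = -4758 - (-67)/(159*1221) = -4758 - 1*(-67/194139) = -4758 + 67/194139 = -923713295/194139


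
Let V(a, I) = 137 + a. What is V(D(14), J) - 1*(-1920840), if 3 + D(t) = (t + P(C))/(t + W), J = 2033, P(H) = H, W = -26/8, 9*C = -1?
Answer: 743417438/387 ≈ 1.9210e+6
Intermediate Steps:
C = -1/9 (C = (1/9)*(-1) = -1/9 ≈ -0.11111)
W = -13/4 (W = -26*1/8 = -13/4 ≈ -3.2500)
D(t) = -3 + (-1/9 + t)/(-13/4 + t) (D(t) = -3 + (t - 1/9)/(t - 13/4) = -3 + (-1/9 + t)/(-13/4 + t))
V(D(14), J) - 1*(-1920840) = (137 + (347 - 72*14)/(9*(-13 + 4*14))) - 1*(-1920840) = (137 + (347 - 1008)/(9*(-13 + 56))) + 1920840 = (137 + (1/9)*(-661)/43) + 1920840 = (137 + (1/9)*(1/43)*(-661)) + 1920840 = (137 - 661/387) + 1920840 = 52358/387 + 1920840 = 743417438/387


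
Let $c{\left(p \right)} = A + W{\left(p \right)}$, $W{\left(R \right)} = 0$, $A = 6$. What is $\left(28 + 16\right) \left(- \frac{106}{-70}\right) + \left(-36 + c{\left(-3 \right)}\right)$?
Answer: $\frac{1282}{35} \approx 36.629$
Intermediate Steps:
$c{\left(p \right)} = 6$ ($c{\left(p \right)} = 6 + 0 = 6$)
$\left(28 + 16\right) \left(- \frac{106}{-70}\right) + \left(-36 + c{\left(-3 \right)}\right) = \left(28 + 16\right) \left(- \frac{106}{-70}\right) + \left(-36 + 6\right) = 44 \left(\left(-106\right) \left(- \frac{1}{70}\right)\right) - 30 = 44 \cdot \frac{53}{35} - 30 = \frac{2332}{35} - 30 = \frac{1282}{35}$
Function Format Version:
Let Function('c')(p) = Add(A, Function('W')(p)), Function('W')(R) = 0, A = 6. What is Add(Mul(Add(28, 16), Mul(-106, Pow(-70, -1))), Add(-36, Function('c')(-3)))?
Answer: Rational(1282, 35) ≈ 36.629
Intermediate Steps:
Function('c')(p) = 6 (Function('c')(p) = Add(6, 0) = 6)
Add(Mul(Add(28, 16), Mul(-106, Pow(-70, -1))), Add(-36, Function('c')(-3))) = Add(Mul(Add(28, 16), Mul(-106, Pow(-70, -1))), Add(-36, 6)) = Add(Mul(44, Mul(-106, Rational(-1, 70))), -30) = Add(Mul(44, Rational(53, 35)), -30) = Add(Rational(2332, 35), -30) = Rational(1282, 35)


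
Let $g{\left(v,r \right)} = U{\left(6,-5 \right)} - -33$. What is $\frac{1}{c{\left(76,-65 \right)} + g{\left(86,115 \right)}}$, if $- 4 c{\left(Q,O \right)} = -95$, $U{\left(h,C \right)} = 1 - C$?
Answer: $\frac{4}{251} \approx 0.015936$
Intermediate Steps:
$c{\left(Q,O \right)} = \frac{95}{4}$ ($c{\left(Q,O \right)} = \left(- \frac{1}{4}\right) \left(-95\right) = \frac{95}{4}$)
$g{\left(v,r \right)} = 39$ ($g{\left(v,r \right)} = \left(1 - -5\right) - -33 = \left(1 + 5\right) + 33 = 6 + 33 = 39$)
$\frac{1}{c{\left(76,-65 \right)} + g{\left(86,115 \right)}} = \frac{1}{\frac{95}{4} + 39} = \frac{1}{\frac{251}{4}} = \frac{4}{251}$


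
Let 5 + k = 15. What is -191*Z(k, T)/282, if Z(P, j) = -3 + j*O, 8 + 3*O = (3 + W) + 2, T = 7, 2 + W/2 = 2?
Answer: 955/141 ≈ 6.7730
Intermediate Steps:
W = 0 (W = -4 + 2*2 = -4 + 4 = 0)
k = 10 (k = -5 + 15 = 10)
O = -1 (O = -8/3 + ((3 + 0) + 2)/3 = -8/3 + (3 + 2)/3 = -8/3 + (⅓)*5 = -8/3 + 5/3 = -1)
Z(P, j) = -3 - j (Z(P, j) = -3 + j*(-1) = -3 - j)
-191*Z(k, T)/282 = -191*(-3 - 1*7)/282 = -191*(-3 - 7)/282 = -(-1910)/282 = -191*(-5/141) = 955/141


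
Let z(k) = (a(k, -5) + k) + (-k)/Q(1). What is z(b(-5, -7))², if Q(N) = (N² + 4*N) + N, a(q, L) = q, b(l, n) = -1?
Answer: 121/36 ≈ 3.3611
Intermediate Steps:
Q(N) = N² + 5*N
z(k) = 11*k/6 (z(k) = (k + k) + (-k)/((1*(5 + 1))) = 2*k + (-k)/((1*6)) = 2*k - k/6 = 11*k/6)
z(b(-5, -7))² = ((11/6)*(-1))² = (-11/6)² = 121/36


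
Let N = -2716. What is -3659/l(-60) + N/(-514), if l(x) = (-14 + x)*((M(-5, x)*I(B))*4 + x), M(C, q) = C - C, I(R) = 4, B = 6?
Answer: 5089157/1141080 ≈ 4.4599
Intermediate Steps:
M(C, q) = 0
l(x) = x*(-14 + x) (l(x) = (-14 + x)*((0*4)*4 + x) = (-14 + x)*(0*4 + x) = (-14 + x)*(0 + x) = (-14 + x)*x = x*(-14 + x))
-3659/l(-60) + N/(-514) = -3659*(-1/(60*(-14 - 60))) - 2716/(-514) = -3659/((-60*(-74))) - 2716*(-1/514) = -3659/4440 + 1358/257 = 5089157/1141080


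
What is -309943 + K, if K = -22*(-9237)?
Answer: -106729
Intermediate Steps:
K = 203214
-309943 + K = -309943 + 203214 = -106729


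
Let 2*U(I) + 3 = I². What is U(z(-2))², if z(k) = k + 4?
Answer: ¼ ≈ 0.25000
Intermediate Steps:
z(k) = 4 + k
U(I) = -3/2 + I²/2
U(z(-2))² = (-3/2 + (4 - 2)²/2)² = (-3/2 + (½)*2²)² = (-3/2 + (½)*4)² = (-3/2 + 2)² = (½)² = ¼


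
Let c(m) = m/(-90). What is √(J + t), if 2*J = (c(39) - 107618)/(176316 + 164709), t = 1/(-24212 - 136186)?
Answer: I*√5828716409134934805/6077747550 ≈ 0.39723*I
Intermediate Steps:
c(m) = -m/90 (c(m) = m*(-1/90) = -m/90)
t = -1/160398 (t = 1/(-160398) = -1/160398 ≈ -6.2345e-6)
J = -3228553/20461500 (J = ((-1/90*39 - 107618)/(176316 + 164709))/2 = ((-13/30 - 107618)/341025)/2 = (-3228553/30*1/341025)/2 = (½)*(-3228553/10230750) = -3228553/20461500 ≈ -0.15779)
√(J + t) = √(-3228553/20461500 - 1/160398) = √(-9590257511/60777475500) = I*√5828716409134934805/6077747550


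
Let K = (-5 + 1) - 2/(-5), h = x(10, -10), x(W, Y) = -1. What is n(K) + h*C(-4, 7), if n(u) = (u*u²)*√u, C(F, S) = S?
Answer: -7 - 17496*I*√10/625 ≈ -7.0 - 88.524*I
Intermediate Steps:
h = -1
K = -18/5 (K = -4 - 2*(-⅕) = -4 + ⅖ = -18/5 ≈ -3.6000)
n(u) = u^(7/2) (n(u) = u³*√u = u^(7/2))
n(K) + h*C(-4, 7) = (-18/5)^(7/2) - 1*7 = -17496*I*√10/625 - 7 = -7 - 17496*I*√10/625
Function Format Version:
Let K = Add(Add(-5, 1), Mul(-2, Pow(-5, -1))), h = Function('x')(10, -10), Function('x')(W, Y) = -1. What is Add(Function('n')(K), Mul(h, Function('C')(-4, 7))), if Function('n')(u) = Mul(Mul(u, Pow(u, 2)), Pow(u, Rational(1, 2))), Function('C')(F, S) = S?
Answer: Add(-7, Mul(Rational(-17496, 625), I, Pow(10, Rational(1, 2)))) ≈ Add(-7.0000, Mul(-88.524, I))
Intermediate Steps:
h = -1
K = Rational(-18, 5) (K = Add(-4, Mul(-2, Rational(-1, 5))) = Add(-4, Rational(2, 5)) = Rational(-18, 5) ≈ -3.6000)
Function('n')(u) = Pow(u, Rational(7, 2)) (Function('n')(u) = Mul(Pow(u, 3), Pow(u, Rational(1, 2))) = Pow(u, Rational(7, 2)))
Add(Function('n')(K), Mul(h, Function('C')(-4, 7))) = Add(Pow(Rational(-18, 5), Rational(7, 2)), Mul(-1, 7)) = Add(Mul(Rational(-17496, 625), I, Pow(10, Rational(1, 2))), -7) = Add(-7, Mul(Rational(-17496, 625), I, Pow(10, Rational(1, 2))))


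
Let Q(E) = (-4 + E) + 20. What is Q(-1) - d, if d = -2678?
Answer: 2693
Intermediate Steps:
Q(E) = 16 + E
Q(-1) - d = (16 - 1) - 1*(-2678) = 15 + 2678 = 2693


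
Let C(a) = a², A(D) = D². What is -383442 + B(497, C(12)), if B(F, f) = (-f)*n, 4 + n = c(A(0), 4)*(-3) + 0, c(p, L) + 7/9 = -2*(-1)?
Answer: -382338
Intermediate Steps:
c(p, L) = 11/9 (c(p, L) = -7/9 - 2*(-1) = -7/9 + 2 = 11/9)
n = -23/3 (n = -4 + ((11/9)*(-3) + 0) = -4 + (-11/3 + 0) = -4 - 11/3 = -23/3 ≈ -7.6667)
B(F, f) = 23*f/3 (B(F, f) = -f*(-23/3) = 23*f/3)
-383442 + B(497, C(12)) = -383442 + (23/3)*12² = -383442 + (23/3)*144 = -383442 + 1104 = -382338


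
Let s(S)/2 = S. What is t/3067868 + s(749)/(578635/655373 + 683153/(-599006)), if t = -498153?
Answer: -1804181917868178050459/310205000912969812 ≈ -5816.1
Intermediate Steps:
s(S) = 2*S
t/3067868 + s(749)/(578635/655373 + 683153/(-599006)) = -498153/3067868 + (2*749)/(578635/655373 + 683153/(-599006)) = -498153*1/3067868 + 1498/(578635*(1/655373) + 683153*(-1/599006)) = -498153/3067868 + 1498/(578635/655373 - 683153/599006) = -498153/3067868 + 1498/(-101114194259/392572359238) = -498153/3067868 + 1498*(-392572359238/101114194259) = -498153/3067868 - 588073394138524/101114194259 = -1804181917868178050459/310205000912969812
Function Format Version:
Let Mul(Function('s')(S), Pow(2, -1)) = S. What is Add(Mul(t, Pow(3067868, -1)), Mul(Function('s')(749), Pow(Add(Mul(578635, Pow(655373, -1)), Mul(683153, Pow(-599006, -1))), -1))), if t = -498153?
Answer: Rational(-1804181917868178050459, 310205000912969812) ≈ -5816.1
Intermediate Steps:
Function('s')(S) = Mul(2, S)
Add(Mul(t, Pow(3067868, -1)), Mul(Function('s')(749), Pow(Add(Mul(578635, Pow(655373, -1)), Mul(683153, Pow(-599006, -1))), -1))) = Add(Mul(-498153, Pow(3067868, -1)), Mul(Mul(2, 749), Pow(Add(Mul(578635, Pow(655373, -1)), Mul(683153, Pow(-599006, -1))), -1))) = Add(Mul(-498153, Rational(1, 3067868)), Mul(1498, Pow(Add(Mul(578635, Rational(1, 655373)), Mul(683153, Rational(-1, 599006))), -1))) = Add(Rational(-498153, 3067868), Mul(1498, Pow(Add(Rational(578635, 655373), Rational(-683153, 599006)), -1))) = Add(Rational(-498153, 3067868), Mul(1498, Pow(Rational(-101114194259, 392572359238), -1))) = Add(Rational(-498153, 3067868), Mul(1498, Rational(-392572359238, 101114194259))) = Add(Rational(-498153, 3067868), Rational(-588073394138524, 101114194259)) = Rational(-1804181917868178050459, 310205000912969812)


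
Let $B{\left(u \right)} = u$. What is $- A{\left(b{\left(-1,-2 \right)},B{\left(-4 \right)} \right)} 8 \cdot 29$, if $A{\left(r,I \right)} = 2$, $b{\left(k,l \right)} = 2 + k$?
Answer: $-464$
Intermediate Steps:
$- A{\left(b{\left(-1,-2 \right)},B{\left(-4 \right)} \right)} 8 \cdot 29 = - 2 \cdot 8 \cdot 29 = - 16 \cdot 29 = \left(-1\right) 464 = -464$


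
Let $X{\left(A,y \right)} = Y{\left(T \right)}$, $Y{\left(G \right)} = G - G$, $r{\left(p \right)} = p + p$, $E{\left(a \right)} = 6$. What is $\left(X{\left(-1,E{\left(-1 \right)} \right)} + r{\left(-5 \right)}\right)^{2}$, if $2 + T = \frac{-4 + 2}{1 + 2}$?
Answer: $100$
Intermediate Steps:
$r{\left(p \right)} = 2 p$
$T = - \frac{8}{3}$ ($T = -2 + \frac{-4 + 2}{1 + 2} = -2 - \frac{2}{3} = - \frac{8}{3} \approx -2.6667$)
$Y{\left(G \right)} = 0$
$X{\left(A,y \right)} = 0$
$\left(X{\left(-1,E{\left(-1 \right)} \right)} + r{\left(-5 \right)}\right)^{2} = \left(0 + 2 \left(-5\right)\right)^{2} = \left(0 - 10\right)^{2} = \left(-10\right)^{2} = 100$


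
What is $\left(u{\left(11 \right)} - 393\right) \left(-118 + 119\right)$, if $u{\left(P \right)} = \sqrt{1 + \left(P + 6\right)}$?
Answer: $-393 + 3 \sqrt{2} \approx -388.76$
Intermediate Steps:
$u{\left(P \right)} = \sqrt{7 + P}$ ($u{\left(P \right)} = \sqrt{1 + \left(6 + P\right)} = \sqrt{7 + P}$)
$\left(u{\left(11 \right)} - 393\right) \left(-118 + 119\right) = \left(\sqrt{7 + 11} - 393\right) \left(-118 + 119\right) = \left(\sqrt{18} - 393\right) 1 = \left(3 \sqrt{2} - 393\right) 1 = \left(-393 + 3 \sqrt{2}\right) 1 = -393 + 3 \sqrt{2}$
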